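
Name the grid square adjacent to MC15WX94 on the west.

Longitude extended square 9; −1 → 8.
The latitude characters are unchanged.

MC15wx84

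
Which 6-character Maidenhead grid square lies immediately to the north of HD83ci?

Latitude subsquare i = 8; +1 → 9 = j.
The longitude characters are unchanged.

HD83cj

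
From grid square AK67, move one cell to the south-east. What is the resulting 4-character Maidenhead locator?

AK76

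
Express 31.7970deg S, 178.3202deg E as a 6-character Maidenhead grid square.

RF98de

Shift to the Maidenhead origin (180°W, 90°S): lon 358.3202, lat 58.2030.
Field (20°×10°, letters A–R): 358.3202/20 → 17 → R, 58.2030/10 → 5 → F; chars RF.
Square (2°×1°, digits 0–9): 18.3202/2 → 9, 8.2030/1 → 8; chars 98.
Subsquare (5′×2.5′, letters a–x): 0.3202/0.0833333 → 3 → d, 0.2030/0.0416667 → 4 → e; chars de.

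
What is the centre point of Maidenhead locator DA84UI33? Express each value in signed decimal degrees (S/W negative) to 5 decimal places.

Field D=3, A=0: +3·20° lon, +0·10° lat → SW at lon -120°, lat -90°.
Square 8, 4: +8·2° lon, +4·1° lat → SW at lon -104°, lat -86°.
Subsquare u=20, i=8: +20·0.0833333° lon, +8·0.0416667° lat → SW at lon -102.333°, lat -85.6667°.
Extended square 3, 3: +3·0.00833333° lon, +3·0.00416667° lat → SW at lon -102.308°, lat -85.6542°.
Cell spans 0.00833333° lon × 0.00416667° lat. Centre is SW corner plus half of each.
latitude -85.65208, longitude -102.30417.

-85.65208, -102.30417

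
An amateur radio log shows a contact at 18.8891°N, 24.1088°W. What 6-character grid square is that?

HK78wv

Offset from 180°W / 90°S: lon 155.8912°, lat 108.8891°.
Field (20°×10°, letters A–R): 155.8912/20 → 7 → H, 108.8891/10 → 10 → K; chars HK.
Square (2°×1°, digits 0–9): 15.8912/2 → 7, 8.8891/1 → 8; chars 78.
Subsquare (5′×2.5′, letters a–x): 1.8912/0.0833333 → 22 → w, 0.8891/0.0416667 → 21 → v; chars wv.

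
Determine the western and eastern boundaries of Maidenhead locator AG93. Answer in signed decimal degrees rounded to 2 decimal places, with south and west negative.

Field A=0, G=6: +0·20° lon, +6·10° lat → SW at lon -180°, lat -30°.
Square 9, 3: +9·2° lon, +3·1° lat → SW at lon -162°, lat -27°.
Cell spans 2° lon × 1° lat.
west -162.00, east -160.00.

-162.00, -160.00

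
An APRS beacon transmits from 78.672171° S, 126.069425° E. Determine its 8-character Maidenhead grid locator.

PB31ah88

Shift to the Maidenhead origin (180°W, 90°S): lon 306.06943, lat 11.32783.
Field: lon ⌊306.06943/20⌋ = 15 → P; lat ⌊11.32783/10⌋ = 1 → B.
Square: lon ⌊6.06943/2⌋ = 3; lat ⌊1.32783/1⌋ = 1.
Subsquare: lon ⌊0.06943/0.0833333⌋ = 0 → a; lat ⌊0.32783/0.0416667⌋ = 7 → h.
Extended square: lon ⌊0.06943/0.00833333⌋ = 8; lat ⌊0.03616/0.00416667⌋ = 8.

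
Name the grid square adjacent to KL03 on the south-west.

Longitude square 0; −1 → -1, wraps to 9, carry into field.
Longitude field K = 10; −1 → 9 = J.
Latitude square 3; −1 → 2.

JL92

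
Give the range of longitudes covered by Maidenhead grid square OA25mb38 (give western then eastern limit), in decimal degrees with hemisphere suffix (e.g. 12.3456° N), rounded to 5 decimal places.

Field O=14, A=0: +14·20° lon, +0·10° lat → SW at lon 100°, lat -90°.
Square 2, 5: +2·2° lon, +5·1° lat → SW at lon 104°, lat -85°.
Subsquare m=12, b=1: +12·0.0833333° lon, +1·0.0416667° lat → SW at lon 105°, lat -84.9583°.
Extended square 3, 8: +3·0.00833333° lon, +8·0.00416667° lat → SW at lon 105.025°, lat -84.925°.
Cell spans 0.00833333° lon × 0.00416667° lat.
west 105.02500° E, east 105.03333° E.

105.02500° E, 105.03333° E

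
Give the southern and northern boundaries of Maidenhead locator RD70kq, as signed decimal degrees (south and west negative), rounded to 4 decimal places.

Field R=17, D=3: +17·20° lon, +3·10° lat → SW at lon 160°, lat -60°.
Square 7, 0: +7·2° lon, +0·1° lat → SW at lon 174°, lat -60°.
Subsquare k=10, q=16: +10·0.0833333° lon, +16·0.0416667° lat → SW at lon 174.833°, lat -59.3333°.
Cell spans 0.0833333° lon × 0.0416667° lat.
south -59.3333, north -59.2917.

-59.3333, -59.2917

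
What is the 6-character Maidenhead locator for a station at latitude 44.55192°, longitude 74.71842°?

Shift to the Maidenhead origin (180°W, 90°S): lon 254.7184, lat 134.5519.
Field: lon ⌊254.7184/20⌋ = 12 → M; lat ⌊134.5519/10⌋ = 13 → N.
Square: lon ⌊14.7184/2⌋ = 7; lat ⌊4.5519/1⌋ = 4.
Subsquare: lon ⌊0.7184/0.0833333⌋ = 8 → i; lat ⌊0.5519/0.0416667⌋ = 13 → n.

MN74in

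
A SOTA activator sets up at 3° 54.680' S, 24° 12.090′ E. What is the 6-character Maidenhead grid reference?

Shift to the Maidenhead origin (180°W, 90°S): lon 204.2015, lat 86.0887.
Field: lon ⌊204.2015/20⌋ = 10 → K; lat ⌊86.0887/10⌋ = 8 → I.
Square: lon ⌊4.2015/2⌋ = 2; lat ⌊6.0887/1⌋ = 6.
Subsquare: lon ⌊0.2015/0.0833333⌋ = 2 → c; lat ⌊0.0887/0.0416667⌋ = 2 → c.

KI26cc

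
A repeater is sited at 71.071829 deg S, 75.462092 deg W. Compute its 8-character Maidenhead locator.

FB28gw42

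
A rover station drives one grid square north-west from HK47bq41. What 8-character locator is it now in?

Longitude extended square 4; −1 → 3.
Latitude extended square 1; +1 → 2.

HK47bq32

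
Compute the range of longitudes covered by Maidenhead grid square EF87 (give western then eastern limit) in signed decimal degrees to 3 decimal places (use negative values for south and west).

-84.000, -82.000

Field E=4, F=5: +4·20° lon, +5·10° lat → SW at lon -100°, lat -40°.
Square 8, 7: +8·2° lon, +7·1° lat → SW at lon -84°, lat -33°.
Cell spans 2° lon × 1° lat.
west -84.000, east -82.000.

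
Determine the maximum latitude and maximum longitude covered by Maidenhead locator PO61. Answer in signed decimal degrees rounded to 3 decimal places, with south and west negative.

52.000, 134.000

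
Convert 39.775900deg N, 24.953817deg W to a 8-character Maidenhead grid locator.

HM79ms56

Shift to the Maidenhead origin (180°W, 90°S): lon 155.04618, lat 129.77590.
Field: lon ⌊155.04618/20⌋ = 7 → H; lat ⌊129.77590/10⌋ = 12 → M.
Square: lon ⌊15.04618/2⌋ = 7; lat ⌊9.77590/1⌋ = 9.
Subsquare: lon ⌊1.04618/0.0833333⌋ = 12 → m; lat ⌊0.77590/0.0416667⌋ = 18 → s.
Extended square: lon ⌊0.04618/0.00833333⌋ = 5; lat ⌊0.02590/0.00416667⌋ = 6.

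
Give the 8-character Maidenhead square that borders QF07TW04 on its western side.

Longitude extended square 0; −1 → -1, wraps to 9, carry into subsquare.
Longitude subsquare t = 19; −1 → 18 = s.
The latitude characters are unchanged.

QF07sw94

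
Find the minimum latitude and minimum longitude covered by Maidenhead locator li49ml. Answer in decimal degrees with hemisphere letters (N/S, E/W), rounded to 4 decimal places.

Field L=11, I=8: +11·20° lon, +8·10° lat → SW at lon 40°, lat -10°.
Square 4, 9: +4·2° lon, +9·1° lat → SW at lon 48°, lat -1°.
Subsquare m=12, l=11: +12·0.0833333° lon, +11·0.0416667° lat → SW at lon 49°, lat -0.541667°.
latitude 0.5417° S, longitude 49.0000° E.

0.5417° S, 49.0000° E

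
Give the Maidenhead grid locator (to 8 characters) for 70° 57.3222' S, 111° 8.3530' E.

Offset from 180°W / 90°S: lon 291.13922°, lat 19.04463°.
Field: 291.13922/20 → 14 → O, 19.04463/10 → 1 → B; chars OB.
Square: 11.13922/2 → 5, 9.04463/1 → 9; chars 59.
Subsquare: 1.13922/0.0833333 → 13 → n, 0.04463/0.0416667 → 1 → b; chars nb.
Extended square: 0.05588/0.00833333 → 6, 0.00296/0.00416667 → 0; chars 60.

OB59nb60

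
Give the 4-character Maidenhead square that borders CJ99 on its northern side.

CK90

Latitude square 9; +1 → 10, wraps to 0, carry into field.
Latitude field J = 9; +1 → 10 = K.
The longitude characters are unchanged.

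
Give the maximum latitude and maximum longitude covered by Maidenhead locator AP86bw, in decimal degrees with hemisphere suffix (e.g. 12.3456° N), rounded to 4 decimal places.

Field A=0, P=15: +0·20° lon, +15·10° lat → SW at lon -180°, lat 60°.
Square 8, 6: +8·2° lon, +6·1° lat → SW at lon -164°, lat 66°.
Subsquare b=1, w=22: +1·0.0833333° lon, +22·0.0416667° lat → SW at lon -163.917°, lat 66.9167°.
Cell spans 0.0833333° lon × 0.0416667° lat. NE corner is SW corner plus one full cell.
latitude 66.9583° N, longitude 163.8333° W.

66.9583° N, 163.8333° W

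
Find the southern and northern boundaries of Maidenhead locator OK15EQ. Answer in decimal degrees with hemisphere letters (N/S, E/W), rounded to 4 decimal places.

15.6667° N, 15.7083° N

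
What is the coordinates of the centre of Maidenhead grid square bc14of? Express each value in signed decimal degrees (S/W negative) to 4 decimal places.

-65.7708, -156.7917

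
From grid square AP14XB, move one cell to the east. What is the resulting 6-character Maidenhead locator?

AP24ab

Longitude subsquare x = 23; +1 → 24, wraps to 0 = a, carry into square.
Longitude square 1; +1 → 2.
The latitude characters are unchanged.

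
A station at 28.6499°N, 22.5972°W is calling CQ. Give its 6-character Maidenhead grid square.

HL88qp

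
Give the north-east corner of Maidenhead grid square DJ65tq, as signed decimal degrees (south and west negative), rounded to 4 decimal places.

Field D=3, J=9: +3·20° lon, +9·10° lat → SW at lon -120°, lat 0°.
Square 6, 5: +6·2° lon, +5·1° lat → SW at lon -108°, lat 5°.
Subsquare t=19, q=16: +19·0.0833333° lon, +16·0.0416667° lat → SW at lon -106.417°, lat 5.66667°.
Cell spans 0.0833333° lon × 0.0416667° lat. NE corner is SW corner plus one full cell.
latitude 5.7083, longitude -106.3333.

5.7083, -106.3333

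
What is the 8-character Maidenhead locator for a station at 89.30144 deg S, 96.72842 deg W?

EA10pq27

Add 180° to longitude and 90° to latitude: 83.27158, 0.69856.
Field: 83.27158/20 → 4 → E, 0.69856/10 → 0 → A; chars EA.
Square: 3.27158/2 → 1, 0.69856/1 → 0; chars 10.
Subsquare: 1.27158/0.0833333 → 15 → p, 0.69856/0.0416667 → 16 → q; chars pq.
Extended square: 0.02158/0.00833333 → 2, 0.03189/0.00416667 → 7; chars 27.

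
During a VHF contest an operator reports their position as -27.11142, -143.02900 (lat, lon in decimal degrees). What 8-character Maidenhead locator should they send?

Shift to the Maidenhead origin (180°W, 90°S): lon 36.97100, lat 62.88858.
Field (20°×10°, letters A–R): lon ⌊36.97100/20⌋ = 1 → B; lat ⌊62.88858/10⌋ = 6 → G.
Square (2°×1°, digits 0–9): lon ⌊16.97100/2⌋ = 8; lat ⌊2.88858/1⌋ = 2.
Subsquare (5′×2.5′, letters a–x): lon ⌊0.97100/0.0833333⌋ = 11 → l; lat ⌊0.88858/0.0416667⌋ = 21 → v.
Extended square (30″×15″, digits 0–9): lon ⌊0.05433/0.00833333⌋ = 6; lat ⌊0.01358/0.00416667⌋ = 3.

BG82lv63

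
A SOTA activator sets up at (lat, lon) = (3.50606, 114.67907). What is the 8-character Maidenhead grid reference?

OJ73im11

Shift to the Maidenhead origin (180°W, 90°S): lon 294.67907, lat 93.50606.
Field (20°×10°, letters A–R): lon ⌊294.67907/20⌋ = 14 → O; lat ⌊93.50606/10⌋ = 9 → J.
Square (2°×1°, digits 0–9): lon ⌊14.67907/2⌋ = 7; lat ⌊3.50606/1⌋ = 3.
Subsquare (5′×2.5′, letters a–x): lon ⌊0.67907/0.0833333⌋ = 8 → i; lat ⌊0.50606/0.0416667⌋ = 12 → m.
Extended square (30″×15″, digits 0–9): lon ⌊0.01240/0.00833333⌋ = 1; lat ⌊0.00606/0.00416667⌋ = 1.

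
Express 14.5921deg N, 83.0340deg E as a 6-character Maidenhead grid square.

Add 180° to longitude and 90° to latitude: 263.0340, 104.5921.
Field (20°×10°, letters A–R): lon ⌊263.0340/20⌋ = 13 → N; lat ⌊104.5921/10⌋ = 10 → K.
Square (2°×1°, digits 0–9): lon ⌊3.0340/2⌋ = 1; lat ⌊4.5921/1⌋ = 4.
Subsquare (5′×2.5′, letters a–x): lon ⌊1.0340/0.0833333⌋ = 12 → m; lat ⌊0.5921/0.0416667⌋ = 14 → o.

NK14mo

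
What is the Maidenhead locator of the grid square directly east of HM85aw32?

HM85aw42

Longitude extended square 3; +1 → 4.
The latitude characters are unchanged.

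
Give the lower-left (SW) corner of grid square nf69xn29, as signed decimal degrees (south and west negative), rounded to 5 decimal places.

Field N=13, F=5: +13·20° lon, +5·10° lat → SW at lon 80°, lat -40°.
Square 6, 9: +6·2° lon, +9·1° lat → SW at lon 92°, lat -31°.
Subsquare x=23, n=13: +23·0.0833333° lon, +13·0.0416667° lat → SW at lon 93.9167°, lat -30.4583°.
Extended square 2, 9: +2·0.00833333° lon, +9·0.00416667° lat → SW at lon 93.9333°, lat -30.4208°.
latitude -30.42083, longitude 93.93333.

-30.42083, 93.93333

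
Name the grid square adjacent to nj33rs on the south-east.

Longitude subsquare r = 17; +1 → 18 = s.
Latitude subsquare s = 18; −1 → 17 = r.

NJ33sr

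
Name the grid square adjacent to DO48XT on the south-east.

Longitude subsquare x = 23; +1 → 24, wraps to 0 = a, carry into square.
Longitude square 4; +1 → 5.
Latitude subsquare t = 19; −1 → 18 = s.

DO58as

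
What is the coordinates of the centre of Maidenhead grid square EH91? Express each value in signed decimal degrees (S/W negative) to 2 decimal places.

-18.50, -81.00

Field E=4, H=7: +4·20° lon, +7·10° lat → SW at lon -100°, lat -20°.
Square 9, 1: +9·2° lon, +1·1° lat → SW at lon -82°, lat -19°.
Cell spans 2° lon × 1° lat. Centre is SW corner plus half of each.
latitude -18.50, longitude -81.00.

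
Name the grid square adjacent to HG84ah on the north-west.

HG74xi

Longitude subsquare a = 0; −1 → -1, wraps to 23 = x, carry into square.
Longitude square 8; −1 → 7.
Latitude subsquare h = 7; +1 → 8 = i.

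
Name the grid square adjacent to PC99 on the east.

QC09

Longitude square 9; +1 → 10, wraps to 0, carry into field.
Longitude field P = 15; +1 → 16 = Q.
The latitude characters are unchanged.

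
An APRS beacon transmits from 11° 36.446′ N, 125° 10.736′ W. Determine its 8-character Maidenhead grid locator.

Offset from 180°W / 90°S: lon 54.82107°, lat 101.60743°.
Field: lon ⌊54.82107/20⌋ = 2 → C; lat ⌊101.60743/10⌋ = 10 → K.
Square: lon ⌊14.82107/2⌋ = 7; lat ⌊1.60743/1⌋ = 1.
Subsquare: lon ⌊0.82107/0.0833333⌋ = 9 → j; lat ⌊0.60743/0.0416667⌋ = 14 → o.
Extended square: lon ⌊0.07107/0.00833333⌋ = 8; lat ⌊0.02410/0.00416667⌋ = 5.

CK71jo85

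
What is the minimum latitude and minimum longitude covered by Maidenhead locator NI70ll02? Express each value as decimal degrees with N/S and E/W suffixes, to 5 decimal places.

Field N=13, I=8: +13·20° lon, +8·10° lat → SW at lon 80°, lat -10°.
Square 7, 0: +7·2° lon, +0·1° lat → SW at lon 94°, lat -10°.
Subsquare l=11, l=11: +11·0.0833333° lon, +11·0.0416667° lat → SW at lon 94.9167°, lat -9.54167°.
Extended square 0, 2: +0·0.00833333° lon, +2·0.00416667° lat → SW at lon 94.9167°, lat -9.53333°.
latitude 9.53333° S, longitude 94.91667° E.

9.53333° S, 94.91667° E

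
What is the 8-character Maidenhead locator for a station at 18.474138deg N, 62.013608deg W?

FK88xl83

Add 180° to longitude and 90° to latitude: 117.98639, 108.47414.
Field: lon ⌊117.98639/20⌋ = 5 → F; lat ⌊108.47414/10⌋ = 10 → K.
Square: lon ⌊17.98639/2⌋ = 8; lat ⌊8.47414/1⌋ = 8.
Subsquare: lon ⌊1.98639/0.0833333⌋ = 23 → x; lat ⌊0.47414/0.0416667⌋ = 11 → l.
Extended square: lon ⌊0.06973/0.00833333⌋ = 8; lat ⌊0.01580/0.00416667⌋ = 3.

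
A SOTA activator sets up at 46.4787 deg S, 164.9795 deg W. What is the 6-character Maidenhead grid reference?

Shift to the Maidenhead origin (180°W, 90°S): lon 15.0205, lat 43.5213.
Field: 15.0205/20 → 0 → A, 43.5213/10 → 4 → E; chars AE.
Square: 15.0205/2 → 7, 3.5213/1 → 3; chars 73.
Subsquare: 1.0205/0.0833333 → 12 → m, 0.5213/0.0416667 → 12 → m; chars mm.

AE73mm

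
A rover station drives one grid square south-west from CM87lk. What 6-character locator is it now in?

CM87kj

Longitude subsquare l = 11; −1 → 10 = k.
Latitude subsquare k = 10; −1 → 9 = j.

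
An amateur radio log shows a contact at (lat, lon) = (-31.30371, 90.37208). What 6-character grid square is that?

NF58eq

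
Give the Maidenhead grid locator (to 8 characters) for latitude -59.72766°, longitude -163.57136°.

Shift to the Maidenhead origin (180°W, 90°S): lon 16.42864, lat 30.27234.
Field: lon ⌊16.42864/20⌋ = 0 → A; lat ⌊30.27234/10⌋ = 3 → D.
Square: lon ⌊16.42864/2⌋ = 8; lat ⌊0.27234/1⌋ = 0.
Subsquare: lon ⌊0.42864/0.0833333⌋ = 5 → f; lat ⌊0.27234/0.0416667⌋ = 6 → g.
Extended square: lon ⌊0.01197/0.00833333⌋ = 1; lat ⌊0.02234/0.00416667⌋ = 5.

AD80fg15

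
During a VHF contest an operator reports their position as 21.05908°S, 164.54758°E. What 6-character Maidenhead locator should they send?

Shift to the Maidenhead origin (180°W, 90°S): lon 344.5476, lat 68.9409.
Field (20°×10°, letters A–R): lon ⌊344.5476/20⌋ = 17 → R; lat ⌊68.9409/10⌋ = 6 → G.
Square (2°×1°, digits 0–9): lon ⌊4.5476/2⌋ = 2; lat ⌊8.9409/1⌋ = 8.
Subsquare (5′×2.5′, letters a–x): lon ⌊0.5476/0.0833333⌋ = 6 → g; lat ⌊0.9409/0.0416667⌋ = 22 → w.

RG28gw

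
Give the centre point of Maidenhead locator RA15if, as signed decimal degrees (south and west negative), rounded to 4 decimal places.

Field R=17, A=0: +17·20° lon, +0·10° lat → SW at lon 160°, lat -90°.
Square 1, 5: +1·2° lon, +5·1° lat → SW at lon 162°, lat -85°.
Subsquare i=8, f=5: +8·0.0833333° lon, +5·0.0416667° lat → SW at lon 162.667°, lat -84.7917°.
Cell spans 0.0833333° lon × 0.0416667° lat. Centre is SW corner plus half of each.
latitude -84.7708, longitude 162.7083.

-84.7708, 162.7083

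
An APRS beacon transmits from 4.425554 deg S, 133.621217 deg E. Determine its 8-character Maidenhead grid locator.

PI65tn47

Add 180° to longitude and 90° to latitude: 313.62122, 85.57445.
Field: lon ⌊313.62122/20⌋ = 15 → P; lat ⌊85.57445/10⌋ = 8 → I.
Square: lon ⌊13.62122/2⌋ = 6; lat ⌊5.57445/1⌋ = 5.
Subsquare: lon ⌊1.62122/0.0833333⌋ = 19 → t; lat ⌊0.57445/0.0416667⌋ = 13 → n.
Extended square: lon ⌊0.03788/0.00833333⌋ = 4; lat ⌊0.03278/0.00416667⌋ = 7.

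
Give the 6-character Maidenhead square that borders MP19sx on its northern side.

Latitude subsquare x = 23; +1 → 24, wraps to 0 = a, carry into square.
Latitude square 9; +1 → 10, wraps to 0, carry into field.
Latitude field P = 15; +1 → 16 = Q.
The longitude characters are unchanged.

MQ10sa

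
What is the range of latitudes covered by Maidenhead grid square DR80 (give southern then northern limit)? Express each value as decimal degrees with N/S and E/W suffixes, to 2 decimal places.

80.00° N, 81.00° N

Field D=3, R=17: +3·20° lon, +17·10° lat → SW at lon -120°, lat 80°.
Square 8, 0: +8·2° lon, +0·1° lat → SW at lon -104°, lat 80°.
Cell spans 2° lon × 1° lat.
south 80.00° N, north 81.00° N.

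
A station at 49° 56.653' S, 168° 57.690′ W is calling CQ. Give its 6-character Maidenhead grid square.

AE50mb

Shift to the Maidenhead origin (180°W, 90°S): lon 11.0385, lat 40.0558.
Field: lon ⌊11.0385/20⌋ = 0 → A; lat ⌊40.0558/10⌋ = 4 → E.
Square: lon ⌊11.0385/2⌋ = 5; lat ⌊0.0558/1⌋ = 0.
Subsquare: lon ⌊1.0385/0.0833333⌋ = 12 → m; lat ⌊0.0558/0.0416667⌋ = 1 → b.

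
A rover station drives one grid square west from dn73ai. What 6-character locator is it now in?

DN63xi

Longitude subsquare a = 0; −1 → -1, wraps to 23 = x, carry into square.
Longitude square 7; −1 → 6.
The latitude characters are unchanged.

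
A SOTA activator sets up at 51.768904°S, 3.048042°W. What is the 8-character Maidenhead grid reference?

ID88lf45

Add 180° to longitude and 90° to latitude: 176.95196, 38.23110.
Field (20°×10°, letters A–R): 176.95196/20 → 8 → I, 38.23110/10 → 3 → D; chars ID.
Square (2°×1°, digits 0–9): 16.95196/2 → 8, 8.23110/1 → 8; chars 88.
Subsquare (5′×2.5′, letters a–x): 0.95196/0.0833333 → 11 → l, 0.23110/0.0416667 → 5 → f; chars lf.
Extended square (30″×15″, digits 0–9): 0.03529/0.00833333 → 4, 0.02276/0.00416667 → 5; chars 45.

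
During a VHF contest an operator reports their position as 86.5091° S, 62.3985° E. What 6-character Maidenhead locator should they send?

MA13el

Offset from 180°W / 90°S: lon 242.3985°, lat 3.4909°.
Field: 242.3985/20 → 12 → M, 3.4909/10 → 0 → A; chars MA.
Square: 2.3985/2 → 1, 3.4909/1 → 3; chars 13.
Subsquare: 0.3985/0.0833333 → 4 → e, 0.4909/0.0416667 → 11 → l; chars el.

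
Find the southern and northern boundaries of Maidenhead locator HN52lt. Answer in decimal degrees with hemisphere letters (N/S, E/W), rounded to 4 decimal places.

Field H=7, N=13: +7·20° lon, +13·10° lat → SW at lon -40°, lat 40°.
Square 5, 2: +5·2° lon, +2·1° lat → SW at lon -30°, lat 42°.
Subsquare l=11, t=19: +11·0.0833333° lon, +19·0.0416667° lat → SW at lon -29.0833°, lat 42.7917°.
Cell spans 0.0833333° lon × 0.0416667° lat.
south 42.7917° N, north 42.8333° N.

42.7917° N, 42.8333° N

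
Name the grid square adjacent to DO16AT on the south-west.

DO06xs

Longitude subsquare a = 0; −1 → -1, wraps to 23 = x, carry into square.
Longitude square 1; −1 → 0.
Latitude subsquare t = 19; −1 → 18 = s.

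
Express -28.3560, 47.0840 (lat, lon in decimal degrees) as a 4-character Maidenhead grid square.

Add 180° to longitude and 90° to latitude: 227.08, 61.64.
Field: 227.08/20 → 11 → L, 61.64/10 → 6 → G; chars LG.
Square: 7.08/2 → 3, 1.64/1 → 1; chars 31.

LG31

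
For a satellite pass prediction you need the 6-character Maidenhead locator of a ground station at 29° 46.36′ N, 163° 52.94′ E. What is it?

RL19ws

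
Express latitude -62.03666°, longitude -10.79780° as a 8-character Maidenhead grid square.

IC47ox41

Shift to the Maidenhead origin (180°W, 90°S): lon 169.20220, lat 27.96334.
Field (20°×10°, letters A–R): 169.20220/20 → 8 → I, 27.96334/10 → 2 → C; chars IC.
Square (2°×1°, digits 0–9): 9.20220/2 → 4, 7.96334/1 → 7; chars 47.
Subsquare (5′×2.5′, letters a–x): 1.20220/0.0833333 → 14 → o, 0.96334/0.0416667 → 23 → x; chars ox.
Extended square (30″×15″, digits 0–9): 0.03553/0.00833333 → 4, 0.00501/0.00416667 → 1; chars 41.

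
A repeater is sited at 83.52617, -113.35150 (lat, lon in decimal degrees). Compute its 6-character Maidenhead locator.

DR33hm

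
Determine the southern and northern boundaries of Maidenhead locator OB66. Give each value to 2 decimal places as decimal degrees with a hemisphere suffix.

Field O=14, B=1: +14·20° lon, +1·10° lat → SW at lon 100°, lat -80°.
Square 6, 6: +6·2° lon, +6·1° lat → SW at lon 112°, lat -74°.
Cell spans 2° lon × 1° lat.
south 74.00° S, north 73.00° S.

74.00° S, 73.00° S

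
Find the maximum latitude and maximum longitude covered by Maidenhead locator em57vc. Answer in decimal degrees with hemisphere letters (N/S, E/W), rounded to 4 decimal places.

37.1250° N, 88.1667° W

Field E=4, M=12: +4·20° lon, +12·10° lat → SW at lon -100°, lat 30°.
Square 5, 7: +5·2° lon, +7·1° lat → SW at lon -90°, lat 37°.
Subsquare v=21, c=2: +21·0.0833333° lon, +2·0.0416667° lat → SW at lon -88.25°, lat 37.0833°.
Cell spans 0.0833333° lon × 0.0416667° lat. NE corner is SW corner plus one full cell.
latitude 37.1250° N, longitude 88.1667° W.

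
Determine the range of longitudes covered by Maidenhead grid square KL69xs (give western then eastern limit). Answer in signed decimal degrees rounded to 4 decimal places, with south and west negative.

Field K=10, L=11: +10·20° lon, +11·10° lat → SW at lon 20°, lat 20°.
Square 6, 9: +6·2° lon, +9·1° lat → SW at lon 32°, lat 29°.
Subsquare x=23, s=18: +23·0.0833333° lon, +18·0.0416667° lat → SW at lon 33.9167°, lat 29.75°.
Cell spans 0.0833333° lon × 0.0416667° lat.
west 33.9167, east 34.0000.

33.9167, 34.0000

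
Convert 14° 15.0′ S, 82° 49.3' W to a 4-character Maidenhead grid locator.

Add 180° to longitude and 90° to latitude: 97.18, 75.75.
Field: 97.18/20 → 4 → E, 75.75/10 → 7 → H; chars EH.
Square: 17.18/2 → 8, 5.75/1 → 5; chars 85.

EH85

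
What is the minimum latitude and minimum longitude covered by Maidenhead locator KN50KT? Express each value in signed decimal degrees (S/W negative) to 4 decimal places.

40.7917, 30.8333

Field K=10, N=13: +10·20° lon, +13·10° lat → SW at lon 20°, lat 40°.
Square 5, 0: +5·2° lon, +0·1° lat → SW at lon 30°, lat 40°.
Subsquare k=10, t=19: +10·0.0833333° lon, +19·0.0416667° lat → SW at lon 30.8333°, lat 40.7917°.
latitude 40.7917, longitude 30.8333.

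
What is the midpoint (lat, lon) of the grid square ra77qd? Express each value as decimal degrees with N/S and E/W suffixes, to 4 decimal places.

82.8542° S, 175.3750° E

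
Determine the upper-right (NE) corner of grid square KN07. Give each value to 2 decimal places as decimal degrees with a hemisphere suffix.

Field K=10, N=13: +10·20° lon, +13·10° lat → SW at lon 20°, lat 40°.
Square 0, 7: +0·2° lon, +7·1° lat → SW at lon 20°, lat 47°.
Cell spans 2° lon × 1° lat. NE corner is SW corner plus one full cell.
latitude 48.00° N, longitude 22.00° E.

48.00° N, 22.00° E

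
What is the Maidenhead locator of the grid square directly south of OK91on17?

OK91on16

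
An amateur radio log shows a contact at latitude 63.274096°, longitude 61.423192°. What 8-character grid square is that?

Shift to the Maidenhead origin (180°W, 90°S): lon 241.42319, lat 153.27410.
Field (20°×10°, letters A–R): lon ⌊241.42319/20⌋ = 12 → M; lat ⌊153.27410/10⌋ = 15 → P.
Square (2°×1°, digits 0–9): lon ⌊1.42319/2⌋ = 0; lat ⌊3.27410/1⌋ = 3.
Subsquare (5′×2.5′, letters a–x): lon ⌊1.42319/0.0833333⌋ = 17 → r; lat ⌊0.27410/0.0416667⌋ = 6 → g.
Extended square (30″×15″, digits 0–9): lon ⌊0.00653/0.00833333⌋ = 0; lat ⌊0.02410/0.00416667⌋ = 5.

MP03rg05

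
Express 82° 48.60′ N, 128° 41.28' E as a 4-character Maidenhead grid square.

PR42

Shift to the Maidenhead origin (180°W, 90°S): lon 308.69, lat 172.81.
Field (20°×10°, letters A–R): 308.69/20 → 15 → P, 172.81/10 → 17 → R; chars PR.
Square (2°×1°, digits 0–9): 8.69/2 → 4, 2.81/1 → 2; chars 42.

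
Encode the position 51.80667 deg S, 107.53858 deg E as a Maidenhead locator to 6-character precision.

OD38se

Add 180° to longitude and 90° to latitude: 287.5386, 38.1933.
Field: lon ⌊287.5386/20⌋ = 14 → O; lat ⌊38.1933/10⌋ = 3 → D.
Square: lon ⌊7.5386/2⌋ = 3; lat ⌊8.1933/1⌋ = 8.
Subsquare: lon ⌊1.5386/0.0833333⌋ = 18 → s; lat ⌊0.1933/0.0416667⌋ = 4 → e.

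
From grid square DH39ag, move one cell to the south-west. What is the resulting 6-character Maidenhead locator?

DH29xf

Longitude subsquare a = 0; −1 → -1, wraps to 23 = x, carry into square.
Longitude square 3; −1 → 2.
Latitude subsquare g = 6; −1 → 5 = f.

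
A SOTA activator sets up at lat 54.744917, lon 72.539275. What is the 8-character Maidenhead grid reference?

MO64gr48

Add 180° to longitude and 90° to latitude: 252.53928, 144.74492.
Field: lon ⌊252.53928/20⌋ = 12 → M; lat ⌊144.74492/10⌋ = 14 → O.
Square: lon ⌊12.53928/2⌋ = 6; lat ⌊4.74492/1⌋ = 4.
Subsquare: lon ⌊0.53928/0.0833333⌋ = 6 → g; lat ⌊0.74492/0.0416667⌋ = 17 → r.
Extended square: lon ⌊0.03928/0.00833333⌋ = 4; lat ⌊0.03658/0.00416667⌋ = 8.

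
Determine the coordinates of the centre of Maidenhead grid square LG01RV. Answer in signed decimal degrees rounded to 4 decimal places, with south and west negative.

Field L=11, G=6: +11·20° lon, +6·10° lat → SW at lon 40°, lat -30°.
Square 0, 1: +0·2° lon, +1·1° lat → SW at lon 40°, lat -29°.
Subsquare r=17, v=21: +17·0.0833333° lon, +21·0.0416667° lat → SW at lon 41.4167°, lat -28.125°.
Cell spans 0.0833333° lon × 0.0416667° lat. Centre is SW corner plus half of each.
latitude -28.1042, longitude 41.4583.

-28.1042, 41.4583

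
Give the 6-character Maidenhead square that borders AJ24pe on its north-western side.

AJ24of

Longitude subsquare p = 15; −1 → 14 = o.
Latitude subsquare e = 4; +1 → 5 = f.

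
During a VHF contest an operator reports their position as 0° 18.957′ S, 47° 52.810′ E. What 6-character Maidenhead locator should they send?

Shift to the Maidenhead origin (180°W, 90°S): lon 227.8802, lat 89.6840.
Field: lon ⌊227.8802/20⌋ = 11 → L; lat ⌊89.6840/10⌋ = 8 → I.
Square: lon ⌊7.8802/2⌋ = 3; lat ⌊9.6840/1⌋ = 9.
Subsquare: lon ⌊1.8802/0.0833333⌋ = 22 → w; lat ⌊0.6840/0.0416667⌋ = 16 → q.

LI39wq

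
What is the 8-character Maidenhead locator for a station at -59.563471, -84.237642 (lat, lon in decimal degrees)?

ED70vk14

Shift to the Maidenhead origin (180°W, 90°S): lon 95.76236, lat 30.43653.
Field: lon ⌊95.76236/20⌋ = 4 → E; lat ⌊30.43653/10⌋ = 3 → D.
Square: lon ⌊15.76236/2⌋ = 7; lat ⌊0.43653/1⌋ = 0.
Subsquare: lon ⌊1.76236/0.0833333⌋ = 21 → v; lat ⌊0.43653/0.0416667⌋ = 10 → k.
Extended square: lon ⌊0.01236/0.00833333⌋ = 1; lat ⌊0.01986/0.00416667⌋ = 4.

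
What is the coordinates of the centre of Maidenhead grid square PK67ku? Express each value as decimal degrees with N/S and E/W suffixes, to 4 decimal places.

17.8542° N, 132.8750° E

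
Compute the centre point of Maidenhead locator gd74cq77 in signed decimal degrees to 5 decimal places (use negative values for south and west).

-55.30208, -45.77083

Field G=6, D=3: +6·20° lon, +3·10° lat → SW at lon -60°, lat -60°.
Square 7, 4: +7·2° lon, +4·1° lat → SW at lon -46°, lat -56°.
Subsquare c=2, q=16: +2·0.0833333° lon, +16·0.0416667° lat → SW at lon -45.8333°, lat -55.3333°.
Extended square 7, 7: +7·0.00833333° lon, +7·0.00416667° lat → SW at lon -45.775°, lat -55.3042°.
Cell spans 0.00833333° lon × 0.00416667° lat. Centre is SW corner plus half of each.
latitude -55.30208, longitude -45.77083.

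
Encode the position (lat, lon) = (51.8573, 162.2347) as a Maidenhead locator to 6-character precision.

RO11cu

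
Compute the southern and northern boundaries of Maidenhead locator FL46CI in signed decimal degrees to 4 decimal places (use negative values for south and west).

26.3333, 26.3750

Field F=5, L=11: +5·20° lon, +11·10° lat → SW at lon -80°, lat 20°.
Square 4, 6: +4·2° lon, +6·1° lat → SW at lon -72°, lat 26°.
Subsquare c=2, i=8: +2·0.0833333° lon, +8·0.0416667° lat → SW at lon -71.8333°, lat 26.3333°.
Cell spans 0.0833333° lon × 0.0416667° lat.
south 26.3333, north 26.3750.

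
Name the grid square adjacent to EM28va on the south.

EM27vx

Latitude subsquare a = 0; −1 → -1, wraps to 23 = x, carry into square.
Latitude square 8; −1 → 7.
The longitude characters are unchanged.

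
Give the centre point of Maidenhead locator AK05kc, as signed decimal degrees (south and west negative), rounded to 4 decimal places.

15.1042, -179.1250

Field A=0, K=10: +0·20° lon, +10·10° lat → SW at lon -180°, lat 10°.
Square 0, 5: +0·2° lon, +5·1° lat → SW at lon -180°, lat 15°.
Subsquare k=10, c=2: +10·0.0833333° lon, +2·0.0416667° lat → SW at lon -179.167°, lat 15.0833°.
Cell spans 0.0833333° lon × 0.0416667° lat. Centre is SW corner plus half of each.
latitude 15.1042, longitude -179.1250.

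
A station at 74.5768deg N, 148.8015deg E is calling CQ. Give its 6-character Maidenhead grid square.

QQ44jn

Shift to the Maidenhead origin (180°W, 90°S): lon 328.8015, lat 164.5768.
Field (20°×10°, letters A–R): lon ⌊328.8015/20⌋ = 16 → Q; lat ⌊164.5768/10⌋ = 16 → Q.
Square (2°×1°, digits 0–9): lon ⌊8.8015/2⌋ = 4; lat ⌊4.5768/1⌋ = 4.
Subsquare (5′×2.5′, letters a–x): lon ⌊0.8015/0.0833333⌋ = 9 → j; lat ⌊0.5768/0.0416667⌋ = 13 → n.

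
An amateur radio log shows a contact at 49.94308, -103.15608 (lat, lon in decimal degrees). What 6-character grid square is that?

DN89kw

Offset from 180°W / 90°S: lon 76.8439°, lat 139.9431°.
Field: lon ⌊76.8439/20⌋ = 3 → D; lat ⌊139.9431/10⌋ = 13 → N.
Square: lon ⌊16.8439/2⌋ = 8; lat ⌊9.9431/1⌋ = 9.
Subsquare: lon ⌊0.8439/0.0833333⌋ = 10 → k; lat ⌊0.9431/0.0416667⌋ = 22 → w.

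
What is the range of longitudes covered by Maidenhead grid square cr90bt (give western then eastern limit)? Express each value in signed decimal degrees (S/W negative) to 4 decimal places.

-121.9167, -121.8333

Field C=2, R=17: +2·20° lon, +17·10° lat → SW at lon -140°, lat 80°.
Square 9, 0: +9·2° lon, +0·1° lat → SW at lon -122°, lat 80°.
Subsquare b=1, t=19: +1·0.0833333° lon, +19·0.0416667° lat → SW at lon -121.917°, lat 80.7917°.
Cell spans 0.0833333° lon × 0.0416667° lat.
west -121.9167, east -121.8333.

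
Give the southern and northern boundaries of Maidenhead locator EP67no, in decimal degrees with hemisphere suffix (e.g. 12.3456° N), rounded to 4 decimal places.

67.5833° N, 67.6250° N

Field E=4, P=15: +4·20° lon, +15·10° lat → SW at lon -100°, lat 60°.
Square 6, 7: +6·2° lon, +7·1° lat → SW at lon -88°, lat 67°.
Subsquare n=13, o=14: +13·0.0833333° lon, +14·0.0416667° lat → SW at lon -86.9167°, lat 67.5833°.
Cell spans 0.0833333° lon × 0.0416667° lat.
south 67.5833° N, north 67.6250° N.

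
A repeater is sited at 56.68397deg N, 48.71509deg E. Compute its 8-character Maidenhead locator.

LO46iq54

Offset from 180°W / 90°S: lon 228.71509°, lat 146.68397°.
Field: lon ⌊228.71509/20⌋ = 11 → L; lat ⌊146.68397/10⌋ = 14 → O.
Square: lon ⌊8.71509/2⌋ = 4; lat ⌊6.68397/1⌋ = 6.
Subsquare: lon ⌊0.71509/0.0833333⌋ = 8 → i; lat ⌊0.68397/0.0416667⌋ = 16 → q.
Extended square: lon ⌊0.04842/0.00833333⌋ = 5; lat ⌊0.01730/0.00416667⌋ = 4.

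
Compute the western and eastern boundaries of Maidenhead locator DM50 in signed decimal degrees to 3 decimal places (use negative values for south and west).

-110.000, -108.000

Field D=3, M=12: +3·20° lon, +12·10° lat → SW at lon -120°, lat 30°.
Square 5, 0: +5·2° lon, +0·1° lat → SW at lon -110°, lat 30°.
Cell spans 2° lon × 1° lat.
west -110.000, east -108.000.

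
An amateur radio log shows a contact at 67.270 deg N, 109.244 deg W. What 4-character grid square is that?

DP57

Shift to the Maidenhead origin (180°W, 90°S): lon 70.76, lat 157.27.
Field: 70.76/20 → 3 → D, 157.27/10 → 15 → P; chars DP.
Square: 10.76/2 → 5, 7.27/1 → 7; chars 57.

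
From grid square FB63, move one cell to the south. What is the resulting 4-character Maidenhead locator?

FB62

Latitude square 3; −1 → 2.
The longitude characters are unchanged.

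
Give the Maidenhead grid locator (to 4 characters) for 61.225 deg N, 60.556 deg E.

MP01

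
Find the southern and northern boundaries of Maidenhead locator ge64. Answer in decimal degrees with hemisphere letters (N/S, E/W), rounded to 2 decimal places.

Field G=6, E=4: +6·20° lon, +4·10° lat → SW at lon -60°, lat -50°.
Square 6, 4: +6·2° lon, +4·1° lat → SW at lon -48°, lat -46°.
Cell spans 2° lon × 1° lat.
south 46.00° S, north 45.00° S.

46.00° S, 45.00° S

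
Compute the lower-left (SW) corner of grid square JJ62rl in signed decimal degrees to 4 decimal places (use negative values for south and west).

2.4583, 13.4167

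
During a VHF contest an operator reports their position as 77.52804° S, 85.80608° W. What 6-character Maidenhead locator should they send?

Add 180° to longitude and 90° to latitude: 94.1939, 12.4720.
Field: lon ⌊94.1939/20⌋ = 4 → E; lat ⌊12.4720/10⌋ = 1 → B.
Square: lon ⌊14.1939/2⌋ = 7; lat ⌊2.4720/1⌋ = 2.
Subsquare: lon ⌊0.1939/0.0833333⌋ = 2 → c; lat ⌊0.4720/0.0416667⌋ = 11 → l.

EB72cl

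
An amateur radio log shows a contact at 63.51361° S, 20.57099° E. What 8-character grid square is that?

Shift to the Maidenhead origin (180°W, 90°S): lon 200.57099, lat 26.48639.
Field (20°×10°, letters A–R): 200.57099/20 → 10 → K, 26.48639/10 → 2 → C; chars KC.
Square (2°×1°, digits 0–9): 0.57099/2 → 0, 6.48639/1 → 6; chars 06.
Subsquare (5′×2.5′, letters a–x): 0.57099/0.0833333 → 6 → g, 0.48639/0.0416667 → 11 → l; chars gl.
Extended square (30″×15″, digits 0–9): 0.07099/0.00833333 → 8, 0.02806/0.00416667 → 6; chars 86.

KC06gl86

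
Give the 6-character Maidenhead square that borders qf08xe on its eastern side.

QF18ae

Longitude subsquare x = 23; +1 → 24, wraps to 0 = a, carry into square.
Longitude square 0; +1 → 1.
The latitude characters are unchanged.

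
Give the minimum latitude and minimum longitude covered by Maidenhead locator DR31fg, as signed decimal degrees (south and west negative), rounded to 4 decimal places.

Field D=3, R=17: +3·20° lon, +17·10° lat → SW at lon -120°, lat 80°.
Square 3, 1: +3·2° lon, +1·1° lat → SW at lon -114°, lat 81°.
Subsquare f=5, g=6: +5·0.0833333° lon, +6·0.0416667° lat → SW at lon -113.583°, lat 81.25°.
latitude 81.2500, longitude -113.5833.

81.2500, -113.5833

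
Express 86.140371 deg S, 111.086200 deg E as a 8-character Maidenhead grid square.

OA53nu06

Offset from 180°W / 90°S: lon 291.08620°, lat 3.85963°.
Field: lon ⌊291.08620/20⌋ = 14 → O; lat ⌊3.85963/10⌋ = 0 → A.
Square: lon ⌊11.08620/2⌋ = 5; lat ⌊3.85963/1⌋ = 3.
Subsquare: lon ⌊1.08620/0.0833333⌋ = 13 → n; lat ⌊0.85963/0.0416667⌋ = 20 → u.
Extended square: lon ⌊0.00287/0.00833333⌋ = 0; lat ⌊0.02630/0.00416667⌋ = 6.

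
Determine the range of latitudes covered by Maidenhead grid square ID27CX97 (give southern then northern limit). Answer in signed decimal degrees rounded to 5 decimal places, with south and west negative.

Field I=8, D=3: +8·20° lon, +3·10° lat → SW at lon -20°, lat -60°.
Square 2, 7: +2·2° lon, +7·1° lat → SW at lon -16°, lat -53°.
Subsquare c=2, x=23: +2·0.0833333° lon, +23·0.0416667° lat → SW at lon -15.8333°, lat -52.0417°.
Extended square 9, 7: +9·0.00833333° lon, +7·0.00416667° lat → SW at lon -15.7583°, lat -52.0125°.
Cell spans 0.00833333° lon × 0.00416667° lat.
south -52.01250, north -52.00833.

-52.01250, -52.00833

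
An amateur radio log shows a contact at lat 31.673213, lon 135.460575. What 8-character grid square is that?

PM71rq51

Offset from 180°W / 90°S: lon 315.46058°, lat 121.67321°.
Field (20°×10°, letters A–R): lon ⌊315.46058/20⌋ = 15 → P; lat ⌊121.67321/10⌋ = 12 → M.
Square (2°×1°, digits 0–9): lon ⌊15.46058/2⌋ = 7; lat ⌊1.67321/1⌋ = 1.
Subsquare (5′×2.5′, letters a–x): lon ⌊1.46058/0.0833333⌋ = 17 → r; lat ⌊0.67321/0.0416667⌋ = 16 → q.
Extended square (30″×15″, digits 0–9): lon ⌊0.04391/0.00833333⌋ = 5; lat ⌊0.00655/0.00416667⌋ = 1.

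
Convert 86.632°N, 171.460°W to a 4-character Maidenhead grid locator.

AR46

Offset from 180°W / 90°S: lon 8.54°, lat 176.63°.
Field (20°×10°, letters A–R): 8.54/20 → 0 → A, 176.63/10 → 17 → R; chars AR.
Square (2°×1°, digits 0–9): 8.54/2 → 4, 6.63/1 → 6; chars 46.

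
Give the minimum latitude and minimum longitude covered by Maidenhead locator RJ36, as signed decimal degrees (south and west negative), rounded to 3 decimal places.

Field R=17, J=9: +17·20° lon, +9·10° lat → SW at lon 160°, lat 0°.
Square 3, 6: +3·2° lon, +6·1° lat → SW at lon 166°, lat 6°.
latitude 6.000, longitude 166.000.

6.000, 166.000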